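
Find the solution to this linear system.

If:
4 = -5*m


Then:
m = -4/5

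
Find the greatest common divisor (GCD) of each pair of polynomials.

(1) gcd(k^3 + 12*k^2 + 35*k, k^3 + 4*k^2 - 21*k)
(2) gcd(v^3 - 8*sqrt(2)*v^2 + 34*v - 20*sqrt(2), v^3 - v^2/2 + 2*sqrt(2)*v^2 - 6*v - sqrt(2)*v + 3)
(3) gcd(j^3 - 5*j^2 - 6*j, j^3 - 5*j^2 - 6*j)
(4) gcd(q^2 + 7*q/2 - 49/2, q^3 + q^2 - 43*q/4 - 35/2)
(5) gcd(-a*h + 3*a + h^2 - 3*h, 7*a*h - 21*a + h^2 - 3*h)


(1) = gcd(k*(k + 5)*(k + 7), k*(k - 3)*(k + 7)) = k^2 + 7*k
(2) = gcd((v - 5*sqrt(2))*(v - 2*sqrt(2))*(v - sqrt(2)), (v - 1/2)*(v - sqrt(2))*(v + 3*sqrt(2))) = v - sqrt(2)
(3) = gcd(j*(j - 6)*(j + 1), j*(j - 6)*(j + 1)) = j^3 - 5*j^2 - 6*j
(4) = q - 7/2
(5) = gcd((-a + h)*(h - 3), (7*a + h)*(h - 3)) = h - 3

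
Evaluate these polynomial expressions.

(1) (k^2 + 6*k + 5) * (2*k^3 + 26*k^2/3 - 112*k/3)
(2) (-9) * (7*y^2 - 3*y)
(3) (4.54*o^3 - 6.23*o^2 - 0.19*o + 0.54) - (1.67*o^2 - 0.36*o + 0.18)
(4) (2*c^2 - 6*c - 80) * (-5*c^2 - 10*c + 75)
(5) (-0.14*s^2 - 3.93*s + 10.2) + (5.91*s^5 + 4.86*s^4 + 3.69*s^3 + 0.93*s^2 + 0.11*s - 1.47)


(1) = 2*k^5 + 62*k^4/3 + 74*k^3/3 - 542*k^2/3 - 560*k/3
(2) = -63*y^2 + 27*y
(3) = 4.54*o^3 - 7.9*o^2 + 0.17*o + 0.36
(4) = -10*c^4 + 10*c^3 + 610*c^2 + 350*c - 6000
(5) = 5.91*s^5 + 4.86*s^4 + 3.69*s^3 + 0.79*s^2 - 3.82*s + 8.73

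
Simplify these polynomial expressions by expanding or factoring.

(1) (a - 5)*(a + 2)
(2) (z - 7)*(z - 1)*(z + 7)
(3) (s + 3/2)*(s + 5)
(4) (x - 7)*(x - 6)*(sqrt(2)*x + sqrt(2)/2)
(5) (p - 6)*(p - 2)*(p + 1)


(1) = a^2 - 3*a - 10
(2) = z^3 - z^2 - 49*z + 49
(3) = s^2 + 13*s/2 + 15/2
(4) = sqrt(2)*x^3 - 25*sqrt(2)*x^2/2 + 71*sqrt(2)*x/2 + 21*sqrt(2)
(5) = p^3 - 7*p^2 + 4*p + 12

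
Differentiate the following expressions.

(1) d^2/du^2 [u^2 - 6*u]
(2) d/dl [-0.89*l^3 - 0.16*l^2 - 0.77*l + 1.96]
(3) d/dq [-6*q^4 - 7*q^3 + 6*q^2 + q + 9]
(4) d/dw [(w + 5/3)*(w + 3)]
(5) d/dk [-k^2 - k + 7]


(1) = 2
(2) = -2.67*l^2 - 0.32*l - 0.77
(3) = -24*q^3 - 21*q^2 + 12*q + 1
(4) = 2*w + 14/3
(5) = -2*k - 1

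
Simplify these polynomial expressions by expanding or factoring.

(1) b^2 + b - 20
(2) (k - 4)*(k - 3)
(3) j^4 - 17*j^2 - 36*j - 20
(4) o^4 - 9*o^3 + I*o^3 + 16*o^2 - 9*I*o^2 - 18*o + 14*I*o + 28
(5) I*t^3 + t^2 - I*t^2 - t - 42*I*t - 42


(1) = (b - 4)*(b + 5)
(2) = k^2 - 7*k + 12
(3) = (j - 5)*(j + 1)*(j + 2)^2
(4) = (o - 7)*(o - 2)*(o - I)*(o + 2*I)
(5) = (t - 7)*(t + 6)*(I*t + 1)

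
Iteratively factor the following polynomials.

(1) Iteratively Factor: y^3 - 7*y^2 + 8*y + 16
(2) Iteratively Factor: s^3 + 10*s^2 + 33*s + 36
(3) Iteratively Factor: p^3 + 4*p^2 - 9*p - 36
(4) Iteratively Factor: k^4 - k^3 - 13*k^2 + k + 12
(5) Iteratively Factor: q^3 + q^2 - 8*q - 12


(1) = (y + 1)*(y^2 - 8*y + 16) = (y - 4)*(y + 1)*(y - 4)
(2) = (s + 3)*(s^2 + 7*s + 12) = (s + 3)^2*(s + 4)
(3) = (p + 4)*(p^2 - 9) = (p - 3)*(p + 4)*(p + 3)
(4) = (k - 1)*(k^3 - 13*k - 12) = (k - 4)*(k - 1)*(k^2 + 4*k + 3) = (k - 4)*(k - 1)*(k + 3)*(k + 1)
(5) = (q + 2)*(q^2 - q - 6) = (q - 3)*(q + 2)*(q + 2)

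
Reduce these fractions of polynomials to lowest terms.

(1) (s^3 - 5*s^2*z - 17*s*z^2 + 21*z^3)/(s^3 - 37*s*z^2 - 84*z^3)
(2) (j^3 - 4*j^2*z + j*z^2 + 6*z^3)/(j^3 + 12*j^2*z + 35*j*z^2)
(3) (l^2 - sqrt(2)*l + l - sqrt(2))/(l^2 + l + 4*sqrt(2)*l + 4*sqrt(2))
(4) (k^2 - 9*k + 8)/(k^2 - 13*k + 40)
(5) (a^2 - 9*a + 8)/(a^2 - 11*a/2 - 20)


(1) = (s - z)/(s + 4*z)
(2) = (j^3 - 4*j^2*z + j*z^2 + 6*z^3)/(j^3 + 12*j^2*z + 35*j*z^2)
(3) = (l - sqrt(2))/(l + 4*sqrt(2))
(4) = (k - 1)/(k - 5)
(5) = (2*a - 2)/(2*a + 5)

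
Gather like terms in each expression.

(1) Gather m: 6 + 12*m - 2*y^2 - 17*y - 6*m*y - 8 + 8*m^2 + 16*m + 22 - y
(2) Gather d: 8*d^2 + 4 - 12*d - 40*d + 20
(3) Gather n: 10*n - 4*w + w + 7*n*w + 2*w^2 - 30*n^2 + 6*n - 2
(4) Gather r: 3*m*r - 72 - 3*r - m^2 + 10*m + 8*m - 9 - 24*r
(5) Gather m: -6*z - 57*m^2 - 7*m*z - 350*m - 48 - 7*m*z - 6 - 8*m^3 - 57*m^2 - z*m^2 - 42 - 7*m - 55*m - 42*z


(1) = 8*m^2 + m*(28 - 6*y) - 2*y^2 - 18*y + 20
(2) = 8*d^2 - 52*d + 24
(3) = -30*n^2 + n*(7*w + 16) + 2*w^2 - 3*w - 2
(4) = -m^2 + 18*m + r*(3*m - 27) - 81
(5) = -8*m^3 + m^2*(-z - 114) + m*(-14*z - 412) - 48*z - 96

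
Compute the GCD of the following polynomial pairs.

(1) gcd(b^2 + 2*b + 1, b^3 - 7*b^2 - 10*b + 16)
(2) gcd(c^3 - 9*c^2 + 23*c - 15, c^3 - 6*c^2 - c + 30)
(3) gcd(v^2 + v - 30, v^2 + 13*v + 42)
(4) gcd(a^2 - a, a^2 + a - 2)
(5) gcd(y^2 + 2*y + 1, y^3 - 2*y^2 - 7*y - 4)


(1) = gcd((b + 1)^2, (b - 8)*(b - 1)*(b + 2)) = 1
(2) = c^2 - 8*c + 15
(3) = gcd((v - 5)*(v + 6), (v + 6)*(v + 7)) = v + 6
(4) = gcd(a*(a - 1), (a - 1)*(a + 2)) = a - 1
(5) = gcd((y + 1)^2, (y - 4)*(y + 1)^2) = y^2 + 2*y + 1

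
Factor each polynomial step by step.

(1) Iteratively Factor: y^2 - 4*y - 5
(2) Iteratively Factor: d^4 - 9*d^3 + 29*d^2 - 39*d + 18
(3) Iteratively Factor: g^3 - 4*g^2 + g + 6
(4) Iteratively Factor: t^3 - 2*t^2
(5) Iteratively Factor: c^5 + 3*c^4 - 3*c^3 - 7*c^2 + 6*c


(1) = (y - 5)*(y + 1)
(2) = (d - 2)*(d^3 - 7*d^2 + 15*d - 9) = (d - 2)*(d - 1)*(d^2 - 6*d + 9) = (d - 3)*(d - 2)*(d - 1)*(d - 3)
(3) = (g - 2)*(g^2 - 2*g - 3) = (g - 2)*(g + 1)*(g - 3)
(4) = (t)*(t^2 - 2*t) = t*(t - 2)*(t)
(5) = (c - 1)*(c^4 + 4*c^3 + c^2 - 6*c) = (c - 1)*(c + 2)*(c^3 + 2*c^2 - 3*c) = (c - 1)*(c + 2)*(c + 3)*(c^2 - c) = c*(c - 1)*(c + 2)*(c + 3)*(c - 1)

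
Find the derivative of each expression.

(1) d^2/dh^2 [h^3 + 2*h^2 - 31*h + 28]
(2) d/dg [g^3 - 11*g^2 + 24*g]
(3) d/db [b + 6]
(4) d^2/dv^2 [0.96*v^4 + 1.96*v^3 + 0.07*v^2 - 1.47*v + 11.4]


(1) = 6*h + 4
(2) = 3*g^2 - 22*g + 24
(3) = 1
(4) = 11.52*v^2 + 11.76*v + 0.14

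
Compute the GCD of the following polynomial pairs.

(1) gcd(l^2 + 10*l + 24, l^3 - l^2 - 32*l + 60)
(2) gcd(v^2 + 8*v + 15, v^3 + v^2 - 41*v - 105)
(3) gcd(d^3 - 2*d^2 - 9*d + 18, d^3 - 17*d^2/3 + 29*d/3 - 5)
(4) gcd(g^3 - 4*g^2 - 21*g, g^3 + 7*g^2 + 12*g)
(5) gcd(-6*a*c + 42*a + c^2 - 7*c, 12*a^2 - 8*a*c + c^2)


(1) = l + 6
(2) = gcd((v + 3)*(v + 5), (v - 7)*(v + 3)*(v + 5)) = v^2 + 8*v + 15
(3) = gcd((d - 3)*(d - 2)*(d + 3), (d - 3)*(d - 5/3)*(d - 1)) = d - 3
(4) = g^2 + 3*g
(5) = gcd((-6*a + c)*(c - 7), (-6*a + c)*(-2*a + c)) = 6*a - c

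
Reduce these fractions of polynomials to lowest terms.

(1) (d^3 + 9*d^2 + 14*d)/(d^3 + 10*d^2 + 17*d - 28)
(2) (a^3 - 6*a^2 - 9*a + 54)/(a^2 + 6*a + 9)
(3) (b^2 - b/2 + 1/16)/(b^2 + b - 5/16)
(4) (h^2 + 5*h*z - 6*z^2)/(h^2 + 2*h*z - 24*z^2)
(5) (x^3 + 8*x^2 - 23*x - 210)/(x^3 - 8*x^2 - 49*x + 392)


(1) = (d^2 + 2*d)/(d^2 + 3*d - 4)
(2) = (a^2 - 9*a + 18)/(a + 3)
(3) = (4*b - 1)/(4*b + 5)
(4) = (-h + z)/(-h + 4*z)
(5) = (x^2 + x - 30)/(x^2 - 15*x + 56)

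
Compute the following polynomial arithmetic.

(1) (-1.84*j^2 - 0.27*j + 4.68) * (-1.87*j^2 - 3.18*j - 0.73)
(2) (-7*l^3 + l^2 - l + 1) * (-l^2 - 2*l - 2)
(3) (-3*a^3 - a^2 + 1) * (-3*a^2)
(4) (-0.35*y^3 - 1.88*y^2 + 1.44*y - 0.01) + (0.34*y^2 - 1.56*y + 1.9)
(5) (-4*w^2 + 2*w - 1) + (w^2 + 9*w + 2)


(1) = 3.4408*j^4 + 6.3561*j^3 - 6.5498*j^2 - 14.6853*j - 3.4164
(2) = 7*l^5 + 13*l^4 + 13*l^3 - l^2 - 2
(3) = 9*a^5 + 3*a^4 - 3*a^2
(4) = -0.35*y^3 - 1.54*y^2 - 0.12*y + 1.89
(5) = -3*w^2 + 11*w + 1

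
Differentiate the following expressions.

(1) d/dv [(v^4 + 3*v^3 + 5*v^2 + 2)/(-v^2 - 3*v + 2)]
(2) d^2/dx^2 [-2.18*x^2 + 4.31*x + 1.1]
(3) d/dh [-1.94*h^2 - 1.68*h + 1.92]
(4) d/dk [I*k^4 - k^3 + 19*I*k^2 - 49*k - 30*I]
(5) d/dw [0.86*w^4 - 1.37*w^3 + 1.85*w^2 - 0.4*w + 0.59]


(1) = (-2*v^5 - 12*v^4 - 10*v^3 + 3*v^2 + 24*v + 6)/(v^4 + 6*v^3 + 5*v^2 - 12*v + 4)
(2) = -4.36000000000000
(3) = -3.88*h - 1.68
(4) = 4*I*k^3 - 3*k^2 + 38*I*k - 49
(5) = 3.44*w^3 - 4.11*w^2 + 3.7*w - 0.4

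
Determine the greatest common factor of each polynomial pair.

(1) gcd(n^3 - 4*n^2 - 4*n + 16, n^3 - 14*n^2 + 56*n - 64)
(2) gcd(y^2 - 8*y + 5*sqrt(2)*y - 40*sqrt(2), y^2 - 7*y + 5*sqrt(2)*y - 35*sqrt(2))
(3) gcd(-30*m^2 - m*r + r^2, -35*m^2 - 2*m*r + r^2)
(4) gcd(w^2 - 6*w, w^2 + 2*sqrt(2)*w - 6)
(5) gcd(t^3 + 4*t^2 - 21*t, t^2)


(1) = gcd((n - 4)*(n - 2)*(n + 2), (n - 8)*(n - 4)*(n - 2)) = n^2 - 6*n + 8
(2) = gcd((y - 8)*(y + 5*sqrt(2)), (y - 7)*(y + 5*sqrt(2))) = y + 5*sqrt(2)
(3) = gcd((-6*m + r)*(5*m + r), (-7*m + r)*(5*m + r)) = 5*m + r
(4) = 1
(5) = t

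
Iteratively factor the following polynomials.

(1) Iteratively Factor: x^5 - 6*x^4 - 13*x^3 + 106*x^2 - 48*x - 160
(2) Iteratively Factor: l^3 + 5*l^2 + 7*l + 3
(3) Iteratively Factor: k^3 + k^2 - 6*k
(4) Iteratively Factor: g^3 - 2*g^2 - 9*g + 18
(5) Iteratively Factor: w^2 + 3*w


(1) = (x - 5)*(x^4 - x^3 - 18*x^2 + 16*x + 32) = (x - 5)*(x - 4)*(x^3 + 3*x^2 - 6*x - 8) = (x - 5)*(x - 4)*(x + 4)*(x^2 - x - 2) = (x - 5)*(x - 4)*(x - 2)*(x + 4)*(x + 1)
(2) = (l + 1)*(l^2 + 4*l + 3) = (l + 1)*(l + 3)*(l + 1)
(3) = (k - 2)*(k^2 + 3*k) = (k - 2)*(k + 3)*(k)
(4) = (g - 3)*(g^2 + g - 6) = (g - 3)*(g + 3)*(g - 2)
(5) = (w + 3)*(w)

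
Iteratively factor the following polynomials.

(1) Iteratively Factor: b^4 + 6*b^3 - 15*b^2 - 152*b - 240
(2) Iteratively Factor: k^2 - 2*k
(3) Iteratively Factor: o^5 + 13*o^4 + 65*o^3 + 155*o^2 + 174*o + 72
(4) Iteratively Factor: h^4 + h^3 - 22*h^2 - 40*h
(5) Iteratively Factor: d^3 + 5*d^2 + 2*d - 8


(1) = (b + 4)*(b^3 + 2*b^2 - 23*b - 60) = (b + 3)*(b + 4)*(b^2 - b - 20) = (b + 3)*(b + 4)^2*(b - 5)
(2) = (k - 2)*(k)
(3) = (o + 3)*(o^4 + 10*o^3 + 35*o^2 + 50*o + 24) = (o + 2)*(o + 3)*(o^3 + 8*o^2 + 19*o + 12) = (o + 2)*(o + 3)*(o + 4)*(o^2 + 4*o + 3) = (o + 2)*(o + 3)^2*(o + 4)*(o + 1)
(4) = (h)*(h^3 + h^2 - 22*h - 40) = h*(h + 2)*(h^2 - h - 20) = h*(h - 5)*(h + 2)*(h + 4)
(5) = (d + 4)*(d^2 + d - 2) = (d - 1)*(d + 4)*(d + 2)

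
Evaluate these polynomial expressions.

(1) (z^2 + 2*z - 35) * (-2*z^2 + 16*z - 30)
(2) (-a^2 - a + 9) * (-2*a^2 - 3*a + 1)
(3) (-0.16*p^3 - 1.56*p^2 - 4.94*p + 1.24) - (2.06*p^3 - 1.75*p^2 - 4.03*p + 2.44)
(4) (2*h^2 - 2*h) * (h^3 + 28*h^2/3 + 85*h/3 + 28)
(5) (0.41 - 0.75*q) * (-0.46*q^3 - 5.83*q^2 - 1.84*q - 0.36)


(1) = -2*z^4 + 12*z^3 + 72*z^2 - 620*z + 1050
(2) = 2*a^4 + 5*a^3 - 16*a^2 - 28*a + 9
(3) = -2.22*p^3 + 0.19*p^2 - 0.91*p - 1.2
(4) = 2*h^5 + 50*h^4/3 + 38*h^3 - 2*h^2/3 - 56*h
(5) = 0.345*q^4 + 4.1839*q^3 - 1.0103*q^2 - 0.4844*q - 0.1476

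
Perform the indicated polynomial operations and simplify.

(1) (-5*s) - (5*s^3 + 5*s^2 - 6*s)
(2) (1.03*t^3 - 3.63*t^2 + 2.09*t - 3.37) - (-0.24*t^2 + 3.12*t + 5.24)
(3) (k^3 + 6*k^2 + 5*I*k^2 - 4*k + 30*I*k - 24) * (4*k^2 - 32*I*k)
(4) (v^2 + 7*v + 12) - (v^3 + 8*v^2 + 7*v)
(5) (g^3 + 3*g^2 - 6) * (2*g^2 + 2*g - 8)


(1) = -5*s^3 - 5*s^2 + s
(2) = 1.03*t^3 - 3.39*t^2 - 1.03*t - 8.61
(3) = 4*k^5 + 24*k^4 - 12*I*k^4 + 144*k^3 - 72*I*k^3 + 864*k^2 + 128*I*k^2 + 768*I*k
(4) = -v^3 - 7*v^2 + 12
(5) = 2*g^5 + 8*g^4 - 2*g^3 - 36*g^2 - 12*g + 48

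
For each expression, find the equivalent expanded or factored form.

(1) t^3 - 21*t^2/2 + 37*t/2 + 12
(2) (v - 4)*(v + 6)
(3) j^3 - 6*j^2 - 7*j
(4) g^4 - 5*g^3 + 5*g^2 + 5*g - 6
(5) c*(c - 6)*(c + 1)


(1) = (t - 8)*(t - 3)*(t + 1/2)
(2) = v^2 + 2*v - 24
(3) = j*(j - 7)*(j + 1)
(4) = (g - 3)*(g - 2)*(g - 1)*(g + 1)
(5) = c^3 - 5*c^2 - 6*c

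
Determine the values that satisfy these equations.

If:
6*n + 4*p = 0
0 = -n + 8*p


Then:
n = 0
p = 0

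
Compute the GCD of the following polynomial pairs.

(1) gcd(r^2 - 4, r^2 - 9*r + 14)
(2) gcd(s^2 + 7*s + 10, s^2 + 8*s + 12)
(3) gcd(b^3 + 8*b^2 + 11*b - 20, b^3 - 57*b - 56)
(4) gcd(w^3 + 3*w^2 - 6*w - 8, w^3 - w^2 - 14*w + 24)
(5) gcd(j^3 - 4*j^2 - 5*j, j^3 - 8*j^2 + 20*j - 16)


(1) = gcd((r - 2)*(r + 2), (r - 7)*(r - 2)) = r - 2
(2) = gcd((s + 2)*(s + 5), (s + 2)*(s + 6)) = s + 2
(3) = 1
(4) = gcd((w - 2)*(w + 1)*(w + 4), (w - 3)*(w - 2)*(w + 4)) = w^2 + 2*w - 8
(5) = 1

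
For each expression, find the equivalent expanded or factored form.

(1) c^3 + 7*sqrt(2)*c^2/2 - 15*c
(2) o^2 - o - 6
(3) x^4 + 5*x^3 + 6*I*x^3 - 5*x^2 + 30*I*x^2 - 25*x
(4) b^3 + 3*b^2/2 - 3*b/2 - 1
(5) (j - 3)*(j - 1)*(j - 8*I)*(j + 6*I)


(1) = c*(c - 3*sqrt(2)/2)*(c + 5*sqrt(2))
(2) = (o - 3)*(o + 2)
(3) = x*(x + 5)*(x + I)*(x + 5*I)
(4) = (b - 1)*(b + 1/2)*(b + 2)
(5) = j^4 - 4*j^3 - 2*I*j^3 + 51*j^2 + 8*I*j^2 - 192*j - 6*I*j + 144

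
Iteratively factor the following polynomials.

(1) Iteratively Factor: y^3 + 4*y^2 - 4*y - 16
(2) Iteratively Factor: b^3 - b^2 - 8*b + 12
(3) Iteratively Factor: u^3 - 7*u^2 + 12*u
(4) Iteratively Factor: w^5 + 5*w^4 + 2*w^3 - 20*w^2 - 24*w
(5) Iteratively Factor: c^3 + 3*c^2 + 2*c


(1) = (y + 2)*(y^2 + 2*y - 8) = (y - 2)*(y + 2)*(y + 4)
(2) = (b - 2)*(b^2 + b - 6) = (b - 2)^2*(b + 3)
(3) = (u - 4)*(u^2 - 3*u) = u*(u - 4)*(u - 3)
(4) = (w + 3)*(w^4 + 2*w^3 - 4*w^2 - 8*w) = (w + 2)*(w + 3)*(w^3 - 4*w) = (w + 2)^2*(w + 3)*(w^2 - 2*w) = (w - 2)*(w + 2)^2*(w + 3)*(w)
(5) = (c + 2)*(c^2 + c) = (c + 1)*(c + 2)*(c)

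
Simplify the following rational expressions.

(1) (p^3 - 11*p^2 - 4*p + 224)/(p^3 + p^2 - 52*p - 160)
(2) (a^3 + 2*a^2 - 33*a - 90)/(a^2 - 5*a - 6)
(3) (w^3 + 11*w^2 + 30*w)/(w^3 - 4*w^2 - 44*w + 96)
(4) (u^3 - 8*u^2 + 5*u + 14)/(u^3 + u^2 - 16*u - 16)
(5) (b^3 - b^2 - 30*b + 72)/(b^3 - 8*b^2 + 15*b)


(1) = (p - 7)/(p + 5)
(2) = (a^2 + 8*a + 15)/(a + 1)
(3) = (w^2 + 5*w)/(w^2 - 10*w + 16)
(4) = (u^2 - 9*u + 14)/(u^2 - 16)
(5) = (b^2 + 2*b - 24)/(b^2 - 5*b)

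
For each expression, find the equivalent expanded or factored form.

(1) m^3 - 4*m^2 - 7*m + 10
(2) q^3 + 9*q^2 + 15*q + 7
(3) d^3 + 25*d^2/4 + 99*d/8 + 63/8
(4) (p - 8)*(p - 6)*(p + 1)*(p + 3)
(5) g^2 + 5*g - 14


(1) = (m - 5)*(m - 1)*(m + 2)
(2) = (q + 1)^2*(q + 7)
(3) = (d + 3/2)*(d + 7/4)*(d + 3)
(4) = p^4 - 10*p^3 - 5*p^2 + 150*p + 144
(5) = (g - 2)*(g + 7)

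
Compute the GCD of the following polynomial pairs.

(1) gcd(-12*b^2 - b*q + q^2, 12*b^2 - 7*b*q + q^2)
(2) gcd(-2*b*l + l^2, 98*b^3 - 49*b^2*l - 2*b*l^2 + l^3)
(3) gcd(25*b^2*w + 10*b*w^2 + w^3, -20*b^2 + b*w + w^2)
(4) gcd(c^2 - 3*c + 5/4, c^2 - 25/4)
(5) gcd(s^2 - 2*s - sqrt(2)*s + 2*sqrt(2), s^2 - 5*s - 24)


(1) = gcd((-4*b + q)*(3*b + q), (-4*b + q)*(-3*b + q)) = -4*b + q
(2) = gcd(l*(-2*b + l), (-7*b + l)*(-2*b + l)*(7*b + l)) = 2*b - l
(3) = gcd(w*(5*b + w)^2, (-4*b + w)*(5*b + w)) = 5*b + w
(4) = c - 5/2
(5) = gcd((s - 2)*(s - sqrt(2)), (s - 8)*(s + 3)) = 1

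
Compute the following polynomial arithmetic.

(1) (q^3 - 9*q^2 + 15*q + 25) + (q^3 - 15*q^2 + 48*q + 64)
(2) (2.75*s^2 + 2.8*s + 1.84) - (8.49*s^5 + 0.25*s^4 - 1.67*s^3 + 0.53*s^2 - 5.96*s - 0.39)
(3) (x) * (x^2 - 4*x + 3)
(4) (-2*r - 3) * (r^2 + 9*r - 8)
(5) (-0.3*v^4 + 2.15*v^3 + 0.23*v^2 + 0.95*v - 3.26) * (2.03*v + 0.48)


(1) = 2*q^3 - 24*q^2 + 63*q + 89
(2) = -8.49*s^5 - 0.25*s^4 + 1.67*s^3 + 2.22*s^2 + 8.76*s + 2.23
(3) = x^3 - 4*x^2 + 3*x
(4) = -2*r^3 - 21*r^2 - 11*r + 24
(5) = -0.609*v^5 + 4.2205*v^4 + 1.4989*v^3 + 2.0389*v^2 - 6.1618*v - 1.5648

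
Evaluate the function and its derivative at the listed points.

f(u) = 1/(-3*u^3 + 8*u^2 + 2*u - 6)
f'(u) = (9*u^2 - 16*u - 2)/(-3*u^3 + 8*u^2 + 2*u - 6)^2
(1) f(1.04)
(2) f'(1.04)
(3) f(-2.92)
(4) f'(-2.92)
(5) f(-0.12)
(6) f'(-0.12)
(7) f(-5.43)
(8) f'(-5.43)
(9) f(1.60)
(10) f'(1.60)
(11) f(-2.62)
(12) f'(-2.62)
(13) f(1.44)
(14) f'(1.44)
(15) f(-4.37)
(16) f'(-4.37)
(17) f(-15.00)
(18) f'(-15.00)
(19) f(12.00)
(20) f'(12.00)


(1) = 0.74
(2) = -4.83
(3) = 0.01
(4) = 0.01
(5) = -0.16
(6) = 0.00
(7) = 0.00
(8) = 0.00
(9) = 0.19
(10) = -0.16
(11) = 0.01
(12) = 0.01
(13) = 0.22
(14) = -0.31
(15) = 0.00
(16) = 0.00
(17) = 0.00
(18) = 0.00
(19) = -0.00
(20) = 0.00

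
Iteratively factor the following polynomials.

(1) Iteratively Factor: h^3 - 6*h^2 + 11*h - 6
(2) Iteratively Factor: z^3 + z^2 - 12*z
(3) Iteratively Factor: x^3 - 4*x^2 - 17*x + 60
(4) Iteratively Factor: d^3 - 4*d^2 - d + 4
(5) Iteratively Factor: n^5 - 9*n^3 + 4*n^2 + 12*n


(1) = (h - 3)*(h^2 - 3*h + 2) = (h - 3)*(h - 2)*(h - 1)
(2) = (z)*(z^2 + z - 12) = z*(z - 3)*(z + 4)
(3) = (x - 5)*(x^2 + x - 12) = (x - 5)*(x + 4)*(x - 3)
(4) = (d + 1)*(d^2 - 5*d + 4) = (d - 1)*(d + 1)*(d - 4)
(5) = (n + 1)*(n^4 - n^3 - 8*n^2 + 12*n) = (n - 2)*(n + 1)*(n^3 + n^2 - 6*n) = n*(n - 2)*(n + 1)*(n^2 + n - 6) = n*(n - 2)^2*(n + 1)*(n + 3)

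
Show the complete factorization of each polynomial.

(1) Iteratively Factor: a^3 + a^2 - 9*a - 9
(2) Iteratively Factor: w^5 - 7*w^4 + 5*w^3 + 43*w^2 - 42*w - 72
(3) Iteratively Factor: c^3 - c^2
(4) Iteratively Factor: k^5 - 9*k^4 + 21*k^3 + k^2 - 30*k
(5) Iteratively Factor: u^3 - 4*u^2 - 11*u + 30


(1) = (a - 3)*(a^2 + 4*a + 3) = (a - 3)*(a + 3)*(a + 1)
(2) = (w - 4)*(w^4 - 3*w^3 - 7*w^2 + 15*w + 18) = (w - 4)*(w - 3)*(w^3 - 7*w - 6) = (w - 4)*(w - 3)*(w + 2)*(w^2 - 2*w - 3) = (w - 4)*(w - 3)^2*(w + 2)*(w + 1)
(3) = (c)*(c^2 - c) = c*(c - 1)*(c)
(4) = (k - 5)*(k^4 - 4*k^3 + k^2 + 6*k) = (k - 5)*(k - 2)*(k^3 - 2*k^2 - 3*k) = (k - 5)*(k - 2)*(k + 1)*(k^2 - 3*k) = (k - 5)*(k - 3)*(k - 2)*(k + 1)*(k)
(5) = (u - 2)*(u^2 - 2*u - 15) = (u - 5)*(u - 2)*(u + 3)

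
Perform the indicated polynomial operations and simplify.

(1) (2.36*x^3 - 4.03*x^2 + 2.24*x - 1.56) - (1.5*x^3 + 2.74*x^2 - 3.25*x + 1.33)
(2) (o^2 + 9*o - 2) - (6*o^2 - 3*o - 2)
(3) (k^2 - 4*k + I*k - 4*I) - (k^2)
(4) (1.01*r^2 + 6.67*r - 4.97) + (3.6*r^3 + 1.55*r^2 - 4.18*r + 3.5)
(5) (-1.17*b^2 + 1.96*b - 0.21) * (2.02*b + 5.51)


(1) = 0.86*x^3 - 6.77*x^2 + 5.49*x - 2.89
(2) = -5*o^2 + 12*o
(3) = -4*k + I*k - 4*I
(4) = 3.6*r^3 + 2.56*r^2 + 2.49*r - 1.47
(5) = -2.3634*b^3 - 2.4875*b^2 + 10.3754*b - 1.1571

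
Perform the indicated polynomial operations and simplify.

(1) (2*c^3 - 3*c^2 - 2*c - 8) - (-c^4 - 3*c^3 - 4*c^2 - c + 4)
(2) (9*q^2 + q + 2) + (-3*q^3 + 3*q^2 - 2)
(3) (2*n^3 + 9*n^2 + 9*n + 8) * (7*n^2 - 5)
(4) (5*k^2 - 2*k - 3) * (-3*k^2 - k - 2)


(1) = c^4 + 5*c^3 + c^2 - c - 12
(2) = -3*q^3 + 12*q^2 + q
(3) = 14*n^5 + 63*n^4 + 53*n^3 + 11*n^2 - 45*n - 40
(4) = -15*k^4 + k^3 + k^2 + 7*k + 6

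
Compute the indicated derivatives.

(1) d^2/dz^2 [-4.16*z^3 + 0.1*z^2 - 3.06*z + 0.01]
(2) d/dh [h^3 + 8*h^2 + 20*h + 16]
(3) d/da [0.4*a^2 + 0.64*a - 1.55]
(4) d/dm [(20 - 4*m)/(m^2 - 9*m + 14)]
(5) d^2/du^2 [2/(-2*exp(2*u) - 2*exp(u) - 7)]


(1) = 0.2 - 24.96*z
(2) = 3*h^2 + 16*h + 20
(3) = 0.8*a + 0.64
(4) = 4*(m^2 - 10*m + 31)/(m^4 - 18*m^3 + 109*m^2 - 252*m + 196)
(5) = 4*(-4*(2*exp(u) + 1)^2*exp(u) + (4*exp(u) + 1)*(2*exp(2*u) + 2*exp(u) + 7))*exp(u)/(2*exp(2*u) + 2*exp(u) + 7)^3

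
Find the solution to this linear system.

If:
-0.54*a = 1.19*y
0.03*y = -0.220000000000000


Then:
a = 16.16
y = -7.33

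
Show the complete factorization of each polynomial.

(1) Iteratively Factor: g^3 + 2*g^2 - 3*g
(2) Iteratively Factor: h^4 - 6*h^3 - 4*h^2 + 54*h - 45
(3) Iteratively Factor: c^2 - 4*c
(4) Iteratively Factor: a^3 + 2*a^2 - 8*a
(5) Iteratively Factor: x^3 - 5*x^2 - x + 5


(1) = (g - 1)*(g^2 + 3*g) = g*(g - 1)*(g + 3)
(2) = (h + 3)*(h^3 - 9*h^2 + 23*h - 15) = (h - 1)*(h + 3)*(h^2 - 8*h + 15) = (h - 3)*(h - 1)*(h + 3)*(h - 5)
(3) = (c - 4)*(c)
(4) = (a)*(a^2 + 2*a - 8) = a*(a + 4)*(a - 2)
(5) = (x - 1)*(x^2 - 4*x - 5) = (x - 5)*(x - 1)*(x + 1)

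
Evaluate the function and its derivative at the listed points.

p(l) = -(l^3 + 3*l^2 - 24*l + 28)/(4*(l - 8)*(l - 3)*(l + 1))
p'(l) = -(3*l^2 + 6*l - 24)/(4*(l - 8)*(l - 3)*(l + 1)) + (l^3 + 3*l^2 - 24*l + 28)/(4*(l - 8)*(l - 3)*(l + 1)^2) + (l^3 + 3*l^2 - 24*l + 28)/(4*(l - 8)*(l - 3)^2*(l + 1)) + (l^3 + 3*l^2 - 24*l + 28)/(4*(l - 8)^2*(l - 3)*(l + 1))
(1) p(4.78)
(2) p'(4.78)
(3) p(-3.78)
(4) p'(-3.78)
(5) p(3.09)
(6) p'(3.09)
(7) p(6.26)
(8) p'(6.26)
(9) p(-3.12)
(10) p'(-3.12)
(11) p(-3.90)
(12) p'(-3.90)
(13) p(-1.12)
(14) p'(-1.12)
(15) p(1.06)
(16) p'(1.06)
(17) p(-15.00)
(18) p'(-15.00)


(1) = 0.69
(2) = 0.26
(3) = 0.12
(4) = 0.07
(5) = 1.66
(6) = -15.29
(7) = 1.46
(8) = 0.99
(9) = 0.18
(10) = 0.10
(11) = 0.11
(12) = 0.06
(13) = 3.17
(14) = 26.07
(15) = -0.06
(16) = 0.12
(17) = -0.10
(18) = 0.01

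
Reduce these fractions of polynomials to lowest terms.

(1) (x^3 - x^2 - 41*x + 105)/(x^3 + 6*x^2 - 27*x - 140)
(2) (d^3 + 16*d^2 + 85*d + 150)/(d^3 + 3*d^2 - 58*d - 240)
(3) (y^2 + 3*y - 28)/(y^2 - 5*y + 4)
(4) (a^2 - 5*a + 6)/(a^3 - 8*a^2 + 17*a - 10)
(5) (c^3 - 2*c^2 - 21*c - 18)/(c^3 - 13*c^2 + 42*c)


(1) = (x - 3)/(x + 4)
(2) = (d + 5)/(d - 8)
(3) = (y + 7)/(y - 1)
(4) = (a - 3)/(a^2 - 6*a + 5)
(5) = (c^2 + 4*c + 3)/(c^2 - 7*c)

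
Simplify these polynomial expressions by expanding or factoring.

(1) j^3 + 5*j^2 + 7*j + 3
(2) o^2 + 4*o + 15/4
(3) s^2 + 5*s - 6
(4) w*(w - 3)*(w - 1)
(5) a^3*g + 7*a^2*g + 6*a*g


(1) = (j + 1)^2*(j + 3)
(2) = (o + 3/2)*(o + 5/2)
(3) = (s - 1)*(s + 6)
(4) = w^3 - 4*w^2 + 3*w
(5) = a*(a + 6)*(a*g + g)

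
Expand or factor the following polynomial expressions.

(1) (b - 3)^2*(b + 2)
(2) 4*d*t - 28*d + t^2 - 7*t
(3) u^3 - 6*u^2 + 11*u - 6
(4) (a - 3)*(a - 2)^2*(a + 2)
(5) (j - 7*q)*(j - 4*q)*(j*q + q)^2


(1) = b^3 - 4*b^2 - 3*b + 18
(2) = (4*d + t)*(t - 7)
(3) = (u - 3)*(u - 2)*(u - 1)
(4) = a^4 - 5*a^3 + 2*a^2 + 20*a - 24
(5) = j^4*q^2 - 11*j^3*q^3 + 2*j^3*q^2 + 28*j^2*q^4 - 22*j^2*q^3 + j^2*q^2 + 56*j*q^4 - 11*j*q^3 + 28*q^4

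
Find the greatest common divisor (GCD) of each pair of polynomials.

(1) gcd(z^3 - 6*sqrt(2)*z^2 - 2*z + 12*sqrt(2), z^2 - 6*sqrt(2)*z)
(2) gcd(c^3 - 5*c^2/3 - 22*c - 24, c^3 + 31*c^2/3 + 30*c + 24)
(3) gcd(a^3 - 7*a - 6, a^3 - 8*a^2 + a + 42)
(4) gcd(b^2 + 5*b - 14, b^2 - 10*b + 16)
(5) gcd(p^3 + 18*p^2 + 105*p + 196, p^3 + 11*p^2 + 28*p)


(1) = z - 6*sqrt(2)
(2) = gcd((c - 6)*(c + 4/3)*(c + 3), (c + 4/3)*(c + 3)*(c + 6)) = c^2 + 13*c/3 + 4
(3) = a^2 - a - 6
(4) = gcd((b - 2)*(b + 7), (b - 8)*(b - 2)) = b - 2
(5) = gcd((p + 4)*(p + 7)^2, p*(p + 4)*(p + 7)) = p^2 + 11*p + 28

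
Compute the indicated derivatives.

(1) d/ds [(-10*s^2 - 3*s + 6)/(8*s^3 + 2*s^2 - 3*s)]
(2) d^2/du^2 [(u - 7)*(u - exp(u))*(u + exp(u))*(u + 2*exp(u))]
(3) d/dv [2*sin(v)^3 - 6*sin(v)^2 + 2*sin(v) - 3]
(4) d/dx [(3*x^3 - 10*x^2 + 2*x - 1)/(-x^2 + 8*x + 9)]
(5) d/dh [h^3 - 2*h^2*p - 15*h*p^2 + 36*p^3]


(1) = 2*(40*s^4 + 24*s^3 - 54*s^2 - 12*s + 9)/(s^2*(64*s^4 + 32*s^3 - 44*s^2 - 12*s + 9))
(2) = 2*u^3*exp(u) - 4*u^2*exp(2*u) - 2*u^2*exp(u) + 12*u^2 - 18*u*exp(3*u) + 20*u*exp(2*u) - 44*u*exp(u) - 42*u + 114*exp(3*u) + 26*exp(2*u) - 28*exp(u)
(3) = 2*(3*sin(v)^2 - 6*sin(v) + 1)*cos(v)
(4) = (-3*x^4 + 48*x^3 + 3*x^2 - 182*x + 26)/(x^4 - 16*x^3 + 46*x^2 + 144*x + 81)
(5) = 3*h^2 - 4*h*p - 15*p^2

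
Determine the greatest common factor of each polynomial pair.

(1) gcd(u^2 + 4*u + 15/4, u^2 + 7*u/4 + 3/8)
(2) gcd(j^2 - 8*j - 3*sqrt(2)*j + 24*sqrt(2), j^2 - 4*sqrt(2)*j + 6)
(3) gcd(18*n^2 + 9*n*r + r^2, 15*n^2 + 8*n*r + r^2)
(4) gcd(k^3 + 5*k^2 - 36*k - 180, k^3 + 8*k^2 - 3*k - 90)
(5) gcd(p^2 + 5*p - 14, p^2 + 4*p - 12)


(1) = gcd((u + 3/2)*(u + 5/2), (u + 1/4)*(u + 3/2)) = u + 3/2
(2) = gcd((j - 8)*(j - 3*sqrt(2)), (j - 3*sqrt(2))*(j - sqrt(2))) = j - 3*sqrt(2)
(3) = 3*n + r
(4) = gcd((k - 6)*(k + 5)*(k + 6), (k - 3)*(k + 5)*(k + 6)) = k^2 + 11*k + 30
(5) = p - 2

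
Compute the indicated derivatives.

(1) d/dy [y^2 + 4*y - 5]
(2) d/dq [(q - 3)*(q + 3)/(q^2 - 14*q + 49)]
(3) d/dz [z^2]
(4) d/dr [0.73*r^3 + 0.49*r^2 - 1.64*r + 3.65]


(1) = 2*y + 4
(2) = 2*(9 - 7*q)/(q^3 - 21*q^2 + 147*q - 343)
(3) = 2*z
(4) = 2.19*r^2 + 0.98*r - 1.64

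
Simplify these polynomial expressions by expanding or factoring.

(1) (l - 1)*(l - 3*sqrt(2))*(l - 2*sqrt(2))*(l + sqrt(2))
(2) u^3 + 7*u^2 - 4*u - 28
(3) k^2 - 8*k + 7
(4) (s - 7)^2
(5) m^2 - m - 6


(1) = l^4 - 4*sqrt(2)*l^3 - l^3 + 2*l^2 + 4*sqrt(2)*l^2 - 2*l + 12*sqrt(2)*l - 12*sqrt(2)
(2) = (u - 2)*(u + 2)*(u + 7)
(3) = (k - 7)*(k - 1)
(4) = s^2 - 14*s + 49
(5) = (m - 3)*(m + 2)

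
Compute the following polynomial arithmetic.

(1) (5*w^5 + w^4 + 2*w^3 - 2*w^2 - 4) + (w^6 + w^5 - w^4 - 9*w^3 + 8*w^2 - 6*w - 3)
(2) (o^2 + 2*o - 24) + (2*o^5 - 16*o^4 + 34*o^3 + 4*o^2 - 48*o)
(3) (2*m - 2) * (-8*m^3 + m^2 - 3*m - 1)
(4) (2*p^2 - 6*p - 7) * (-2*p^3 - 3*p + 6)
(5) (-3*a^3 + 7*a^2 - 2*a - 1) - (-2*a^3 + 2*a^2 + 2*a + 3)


(1) = w^6 + 6*w^5 - 7*w^3 + 6*w^2 - 6*w - 7
(2) = 2*o^5 - 16*o^4 + 34*o^3 + 5*o^2 - 46*o - 24
(3) = -16*m^4 + 18*m^3 - 8*m^2 + 4*m + 2
(4) = -4*p^5 + 12*p^4 + 8*p^3 + 30*p^2 - 15*p - 42
(5) = -a^3 + 5*a^2 - 4*a - 4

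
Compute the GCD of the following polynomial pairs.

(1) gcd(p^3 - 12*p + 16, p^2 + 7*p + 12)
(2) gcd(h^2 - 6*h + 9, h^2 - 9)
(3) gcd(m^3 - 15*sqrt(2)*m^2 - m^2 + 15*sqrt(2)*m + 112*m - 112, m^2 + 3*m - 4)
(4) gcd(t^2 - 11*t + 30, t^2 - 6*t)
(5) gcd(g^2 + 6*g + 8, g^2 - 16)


(1) = gcd((p - 2)^2*(p + 4), (p + 3)*(p + 4)) = p + 4
(2) = gcd((h - 3)^2, (h - 3)*(h + 3)) = h - 3
(3) = gcd((m - 1)*(m - 8*sqrt(2))*(m - 7*sqrt(2)), (m - 1)*(m + 4)) = m - 1
(4) = t - 6
(5) = gcd((g + 2)*(g + 4), (g - 4)*(g + 4)) = g + 4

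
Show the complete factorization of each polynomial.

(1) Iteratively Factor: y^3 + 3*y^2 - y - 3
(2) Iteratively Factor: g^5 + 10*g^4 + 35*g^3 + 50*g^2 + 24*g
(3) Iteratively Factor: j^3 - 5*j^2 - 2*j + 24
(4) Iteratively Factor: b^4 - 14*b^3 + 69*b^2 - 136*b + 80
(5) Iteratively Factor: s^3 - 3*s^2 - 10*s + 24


(1) = (y + 1)*(y^2 + 2*y - 3) = (y - 1)*(y + 1)*(y + 3)
(2) = (g + 2)*(g^4 + 8*g^3 + 19*g^2 + 12*g) = (g + 1)*(g + 2)*(g^3 + 7*g^2 + 12*g) = (g + 1)*(g + 2)*(g + 3)*(g^2 + 4*g) = (g + 1)*(g + 2)*(g + 3)*(g + 4)*(g)
(3) = (j + 2)*(j^2 - 7*j + 12) = (j - 4)*(j + 2)*(j - 3)
(4) = (b - 5)*(b^3 - 9*b^2 + 24*b - 16) = (b - 5)*(b - 1)*(b^2 - 8*b + 16) = (b - 5)*(b - 4)*(b - 1)*(b - 4)
(5) = (s + 3)*(s^2 - 6*s + 8) = (s - 4)*(s + 3)*(s - 2)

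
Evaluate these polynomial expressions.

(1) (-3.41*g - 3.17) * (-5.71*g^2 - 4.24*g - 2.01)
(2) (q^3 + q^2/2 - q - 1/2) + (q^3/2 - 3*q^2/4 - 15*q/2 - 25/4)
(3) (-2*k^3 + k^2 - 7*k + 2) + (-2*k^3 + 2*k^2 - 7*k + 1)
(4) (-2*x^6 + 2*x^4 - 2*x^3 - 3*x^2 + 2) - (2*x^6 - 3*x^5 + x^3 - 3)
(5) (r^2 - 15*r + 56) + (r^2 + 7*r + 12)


(1) = 19.4711*g^3 + 32.5591*g^2 + 20.2949*g + 6.3717
(2) = 3*q^3/2 - q^2/4 - 17*q/2 - 27/4
(3) = -4*k^3 + 3*k^2 - 14*k + 3
(4) = -4*x^6 + 3*x^5 + 2*x^4 - 3*x^3 - 3*x^2 + 5
(5) = 2*r^2 - 8*r + 68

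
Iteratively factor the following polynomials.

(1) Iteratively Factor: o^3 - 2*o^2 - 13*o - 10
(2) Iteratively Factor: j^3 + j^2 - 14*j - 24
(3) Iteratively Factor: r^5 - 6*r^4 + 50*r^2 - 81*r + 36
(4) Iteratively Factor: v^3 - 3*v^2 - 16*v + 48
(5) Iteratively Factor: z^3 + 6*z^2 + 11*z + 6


(1) = (o - 5)*(o^2 + 3*o + 2) = (o - 5)*(o + 2)*(o + 1)
(2) = (j + 3)*(j^2 - 2*j - 8) = (j - 4)*(j + 3)*(j + 2)
(3) = (r - 4)*(r^4 - 2*r^3 - 8*r^2 + 18*r - 9) = (r - 4)*(r - 1)*(r^3 - r^2 - 9*r + 9) = (r - 4)*(r - 1)^2*(r^2 - 9) = (r - 4)*(r - 1)^2*(r + 3)*(r - 3)
(4) = (v - 4)*(v^2 + v - 12) = (v - 4)*(v - 3)*(v + 4)
(5) = (z + 2)*(z^2 + 4*z + 3) = (z + 2)*(z + 3)*(z + 1)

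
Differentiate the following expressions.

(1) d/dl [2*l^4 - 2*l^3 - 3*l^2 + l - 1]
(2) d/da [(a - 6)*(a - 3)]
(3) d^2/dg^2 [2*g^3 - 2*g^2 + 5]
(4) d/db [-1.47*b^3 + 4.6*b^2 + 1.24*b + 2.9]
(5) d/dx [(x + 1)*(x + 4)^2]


(1) = 8*l^3 - 6*l^2 - 6*l + 1
(2) = 2*a - 9
(3) = 12*g - 4
(4) = -4.41*b^2 + 9.2*b + 1.24
(5) = 3*(x + 2)*(x + 4)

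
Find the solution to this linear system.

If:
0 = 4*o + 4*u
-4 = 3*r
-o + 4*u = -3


Then:
o = 3/5
r = -4/3
u = -3/5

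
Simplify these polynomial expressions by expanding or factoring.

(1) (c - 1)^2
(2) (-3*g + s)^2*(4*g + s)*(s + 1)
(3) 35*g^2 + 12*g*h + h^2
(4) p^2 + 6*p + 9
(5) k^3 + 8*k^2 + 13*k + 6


(1) = c^2 - 2*c + 1
(2) = 36*g^3*s + 36*g^3 - 15*g^2*s^2 - 15*g^2*s - 2*g*s^3 - 2*g*s^2 + s^4 + s^3
(3) = (5*g + h)*(7*g + h)
(4) = (p + 3)^2
(5) = (k + 1)^2*(k + 6)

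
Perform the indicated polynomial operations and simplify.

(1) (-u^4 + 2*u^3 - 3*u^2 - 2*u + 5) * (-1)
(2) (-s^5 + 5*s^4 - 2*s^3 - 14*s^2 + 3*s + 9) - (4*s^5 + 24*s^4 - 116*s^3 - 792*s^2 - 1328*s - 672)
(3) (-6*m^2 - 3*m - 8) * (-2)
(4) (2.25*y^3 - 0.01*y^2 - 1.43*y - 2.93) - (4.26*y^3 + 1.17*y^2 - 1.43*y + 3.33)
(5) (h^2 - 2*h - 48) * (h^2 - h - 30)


(1) = u^4 - 2*u^3 + 3*u^2 + 2*u - 5
(2) = -5*s^5 - 19*s^4 + 114*s^3 + 778*s^2 + 1331*s + 681
(3) = 12*m^2 + 6*m + 16
(4) = -2.01*y^3 - 1.18*y^2 - 6.26
(5) = h^4 - 3*h^3 - 76*h^2 + 108*h + 1440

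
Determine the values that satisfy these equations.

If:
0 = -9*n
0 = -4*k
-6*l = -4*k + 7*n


Then:
k = 0
l = 0
n = 0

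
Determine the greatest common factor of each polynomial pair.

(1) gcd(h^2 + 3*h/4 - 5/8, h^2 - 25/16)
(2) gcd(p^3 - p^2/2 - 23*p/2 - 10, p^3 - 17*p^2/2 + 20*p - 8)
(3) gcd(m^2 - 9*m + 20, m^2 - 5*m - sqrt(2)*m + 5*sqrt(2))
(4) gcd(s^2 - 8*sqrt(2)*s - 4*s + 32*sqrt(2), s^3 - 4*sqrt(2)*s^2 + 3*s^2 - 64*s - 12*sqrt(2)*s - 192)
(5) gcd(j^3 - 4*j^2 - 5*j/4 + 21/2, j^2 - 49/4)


(1) = gcd((h - 1/2)*(h + 5/4), (h - 5/4)*(h + 5/4)) = h + 5/4
(2) = gcd((p - 4)*(p + 1)*(p + 5/2), (p - 4)^2*(p - 1/2)) = p - 4
(3) = gcd((m - 5)*(m - 4), (m - 5)*(m - sqrt(2))) = m - 5
(4) = gcd((s - 4)*(s - 8*sqrt(2)), (s + 3)*(s - 8*sqrt(2))*(s + 4*sqrt(2))) = s - 8*sqrt(2)
(5) = gcd((j - 7/2)*(j - 2)*(j + 3/2), (j - 7/2)*(j + 7/2)) = j - 7/2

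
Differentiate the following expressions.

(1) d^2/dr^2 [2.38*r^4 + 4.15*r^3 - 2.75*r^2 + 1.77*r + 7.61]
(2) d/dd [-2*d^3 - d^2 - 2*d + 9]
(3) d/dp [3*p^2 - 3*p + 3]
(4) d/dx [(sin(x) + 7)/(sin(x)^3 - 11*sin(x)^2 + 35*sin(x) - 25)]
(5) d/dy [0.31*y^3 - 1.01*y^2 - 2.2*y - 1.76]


(1) = 28.56*r^2 + 24.9*r - 5.5
(2) = -6*d^2 - 2*d - 2
(3) = 6*p - 3
(4) = 2*(-10*sin(x) + cos(x)^2 + 26)*cos(x)/((sin(x) - 5)^3*(sin(x) - 1)^2)
(5) = 0.93*y^2 - 2.02*y - 2.2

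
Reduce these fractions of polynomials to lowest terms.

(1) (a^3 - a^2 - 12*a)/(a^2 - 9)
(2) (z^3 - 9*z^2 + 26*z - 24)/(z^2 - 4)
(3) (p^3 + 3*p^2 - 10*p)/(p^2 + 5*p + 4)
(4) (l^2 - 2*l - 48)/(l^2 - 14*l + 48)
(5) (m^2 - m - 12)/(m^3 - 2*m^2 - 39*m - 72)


(1) = (a^2 - 4*a)/(a - 3)
(2) = (z^2 - 7*z + 12)/(z + 2)
(3) = (p^3 + 3*p^2 - 10*p)/(p^2 + 5*p + 4)
(4) = (l + 6)/(l - 6)
(5) = (m - 4)/(m^2 - 5*m - 24)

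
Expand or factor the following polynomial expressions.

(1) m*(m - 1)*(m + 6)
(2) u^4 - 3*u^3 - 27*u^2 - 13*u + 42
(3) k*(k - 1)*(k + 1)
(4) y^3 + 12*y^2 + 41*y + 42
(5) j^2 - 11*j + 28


(1) = m^3 + 5*m^2 - 6*m
(2) = (u - 7)*(u - 1)*(u + 2)*(u + 3)
(3) = k^3 - k
(4) = (y + 2)*(y + 3)*(y + 7)
(5) = (j - 7)*(j - 4)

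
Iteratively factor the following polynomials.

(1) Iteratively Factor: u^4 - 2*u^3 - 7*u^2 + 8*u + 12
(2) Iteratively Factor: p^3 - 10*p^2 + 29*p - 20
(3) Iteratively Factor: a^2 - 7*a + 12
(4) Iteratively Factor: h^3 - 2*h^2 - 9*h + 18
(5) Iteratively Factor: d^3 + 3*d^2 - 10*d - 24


(1) = (u + 1)*(u^3 - 3*u^2 - 4*u + 12) = (u + 1)*(u + 2)*(u^2 - 5*u + 6) = (u - 2)*(u + 1)*(u + 2)*(u - 3)
(2) = (p - 5)*(p^2 - 5*p + 4) = (p - 5)*(p - 1)*(p - 4)
(3) = (a - 3)*(a - 4)
(4) = (h + 3)*(h^2 - 5*h + 6) = (h - 2)*(h + 3)*(h - 3)
(5) = (d + 2)*(d^2 + d - 12) = (d + 2)*(d + 4)*(d - 3)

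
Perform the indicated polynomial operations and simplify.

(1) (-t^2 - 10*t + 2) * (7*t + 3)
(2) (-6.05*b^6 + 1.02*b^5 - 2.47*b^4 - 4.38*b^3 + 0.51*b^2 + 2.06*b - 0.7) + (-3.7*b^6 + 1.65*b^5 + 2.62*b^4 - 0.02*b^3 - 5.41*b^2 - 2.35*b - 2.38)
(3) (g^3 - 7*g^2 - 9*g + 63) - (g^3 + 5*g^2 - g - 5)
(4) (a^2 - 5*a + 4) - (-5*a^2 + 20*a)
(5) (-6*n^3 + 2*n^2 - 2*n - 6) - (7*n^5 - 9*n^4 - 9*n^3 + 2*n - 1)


(1) = -7*t^3 - 73*t^2 - 16*t + 6
(2) = -9.75*b^6 + 2.67*b^5 + 0.15*b^4 - 4.4*b^3 - 4.9*b^2 - 0.29*b - 3.08
(3) = -12*g^2 - 8*g + 68
(4) = 6*a^2 - 25*a + 4
(5) = -7*n^5 + 9*n^4 + 3*n^3 + 2*n^2 - 4*n - 5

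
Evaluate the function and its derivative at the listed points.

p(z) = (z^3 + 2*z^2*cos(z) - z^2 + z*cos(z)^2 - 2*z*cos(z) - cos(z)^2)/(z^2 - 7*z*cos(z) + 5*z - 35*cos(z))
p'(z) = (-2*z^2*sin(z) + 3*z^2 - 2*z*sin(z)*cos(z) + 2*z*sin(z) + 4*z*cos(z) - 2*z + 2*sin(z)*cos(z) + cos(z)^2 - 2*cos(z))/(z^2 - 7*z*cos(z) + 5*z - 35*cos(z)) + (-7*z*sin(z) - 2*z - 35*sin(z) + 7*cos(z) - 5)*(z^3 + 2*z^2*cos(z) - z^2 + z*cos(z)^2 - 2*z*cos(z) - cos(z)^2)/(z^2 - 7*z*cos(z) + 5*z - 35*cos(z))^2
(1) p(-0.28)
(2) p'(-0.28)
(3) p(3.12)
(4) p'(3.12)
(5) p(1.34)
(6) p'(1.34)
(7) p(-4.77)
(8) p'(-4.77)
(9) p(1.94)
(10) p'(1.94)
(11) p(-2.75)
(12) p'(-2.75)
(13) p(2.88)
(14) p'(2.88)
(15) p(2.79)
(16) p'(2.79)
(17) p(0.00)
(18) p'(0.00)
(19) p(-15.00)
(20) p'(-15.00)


(1) = 0.02
(2) = 0.05
(3) = 0.12
(4) = 0.13
(5) = -0.51
(6) = -16.53
(7) = 107.69
(8) = -320.67
(9) = 0.08
(10) = -0.05
(11) = -6.05
(12) = 6.13
(13) = 0.09
(14) = 0.08
(15) = 0.08
(16) = 0.07
(17) = 0.03
(18) = 0.03
(19) = -41.04
(20) = 22.11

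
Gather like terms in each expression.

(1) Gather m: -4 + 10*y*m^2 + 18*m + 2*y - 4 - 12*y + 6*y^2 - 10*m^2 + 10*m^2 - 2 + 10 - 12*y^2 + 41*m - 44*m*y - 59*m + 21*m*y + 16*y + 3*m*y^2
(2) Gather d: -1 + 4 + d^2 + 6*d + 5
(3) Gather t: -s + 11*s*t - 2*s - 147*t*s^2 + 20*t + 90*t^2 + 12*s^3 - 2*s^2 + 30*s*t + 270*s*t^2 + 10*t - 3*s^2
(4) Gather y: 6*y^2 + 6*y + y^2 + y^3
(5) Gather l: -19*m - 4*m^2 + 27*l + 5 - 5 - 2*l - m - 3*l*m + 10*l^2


(1) = 10*m^2*y + m*(3*y^2 - 23*y) - 6*y^2 + 6*y
(2) = d^2 + 6*d + 8
(3) = 12*s^3 - 5*s^2 - 3*s + t^2*(270*s + 90) + t*(-147*s^2 + 41*s + 30)
(4) = y^3 + 7*y^2 + 6*y
(5) = 10*l^2 + l*(25 - 3*m) - 4*m^2 - 20*m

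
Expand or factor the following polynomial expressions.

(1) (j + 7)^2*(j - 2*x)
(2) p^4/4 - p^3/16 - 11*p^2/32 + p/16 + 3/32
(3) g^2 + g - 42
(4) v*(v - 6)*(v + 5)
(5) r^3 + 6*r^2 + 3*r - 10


(1) = j^3 - 2*j^2*x + 14*j^2 - 28*j*x + 49*j - 98*x
(2) = (p/4 + 1/4)*(p - 1)*(p - 3/4)*(p + 1/2)
(3) = (g - 6)*(g + 7)
(4) = v^3 - v^2 - 30*v
(5) = (r - 1)*(r + 2)*(r + 5)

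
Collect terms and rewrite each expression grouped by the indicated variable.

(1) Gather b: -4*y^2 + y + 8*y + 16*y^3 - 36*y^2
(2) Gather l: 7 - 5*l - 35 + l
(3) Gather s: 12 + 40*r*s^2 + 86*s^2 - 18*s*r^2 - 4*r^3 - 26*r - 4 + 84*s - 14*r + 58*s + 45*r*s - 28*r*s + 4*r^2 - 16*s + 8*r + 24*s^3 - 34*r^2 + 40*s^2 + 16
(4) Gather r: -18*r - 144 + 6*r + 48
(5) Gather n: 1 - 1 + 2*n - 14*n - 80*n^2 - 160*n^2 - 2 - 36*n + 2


(1) = 16*y^3 - 40*y^2 + 9*y
(2) = -4*l - 28
(3) = -4*r^3 - 30*r^2 - 32*r + 24*s^3 + s^2*(40*r + 126) + s*(-18*r^2 + 17*r + 126) + 24
(4) = -12*r - 96
(5) = -240*n^2 - 48*n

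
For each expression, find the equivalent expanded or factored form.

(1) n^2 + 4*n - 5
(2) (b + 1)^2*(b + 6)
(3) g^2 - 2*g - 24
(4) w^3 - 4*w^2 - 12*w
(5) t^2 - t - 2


(1) = (n - 1)*(n + 5)
(2) = b^3 + 8*b^2 + 13*b + 6
(3) = (g - 6)*(g + 4)
(4) = w*(w - 6)*(w + 2)
(5) = (t - 2)*(t + 1)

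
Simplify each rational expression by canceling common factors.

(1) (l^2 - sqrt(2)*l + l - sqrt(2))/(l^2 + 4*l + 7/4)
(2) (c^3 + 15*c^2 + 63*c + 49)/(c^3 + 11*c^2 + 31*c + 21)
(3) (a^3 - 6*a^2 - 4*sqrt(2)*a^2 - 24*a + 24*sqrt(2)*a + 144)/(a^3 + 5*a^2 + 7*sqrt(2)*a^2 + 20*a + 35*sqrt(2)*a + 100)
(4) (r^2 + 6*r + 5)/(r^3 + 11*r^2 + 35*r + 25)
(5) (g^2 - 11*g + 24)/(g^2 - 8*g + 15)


(1) = (4*l^2 + l*(4 - 4*sqrt(2)) - 4*sqrt(2))/(4*l^2 + 16*l + 7)
(2) = (c + 7)/(c + 3)
(3) = (a^2 + a*(-6*sqrt(2) - 6) + 36*sqrt(2))/(a^2 + a*(5 + 5*sqrt(2)) + 25*sqrt(2))
(4) = 1/(r + 5)
(5) = (g - 8)/(g - 5)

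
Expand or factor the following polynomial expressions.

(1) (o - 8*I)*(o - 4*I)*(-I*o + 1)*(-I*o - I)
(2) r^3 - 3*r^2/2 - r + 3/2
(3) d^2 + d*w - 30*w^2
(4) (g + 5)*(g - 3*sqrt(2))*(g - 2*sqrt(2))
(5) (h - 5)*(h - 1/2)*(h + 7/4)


(1) = -o^4 - o^3 + 11*I*o^3 + 20*o^2 + 11*I*o^2 + 20*o + 32*I*o + 32*I
(2) = (r - 3/2)*(r - 1)*(r + 1)
(3) = (d - 5*w)*(d + 6*w)
(4) = g^3 - 5*sqrt(2)*g^2 + 5*g^2 - 25*sqrt(2)*g + 12*g + 60
(5) = h^3 - 15*h^2/4 - 57*h/8 + 35/8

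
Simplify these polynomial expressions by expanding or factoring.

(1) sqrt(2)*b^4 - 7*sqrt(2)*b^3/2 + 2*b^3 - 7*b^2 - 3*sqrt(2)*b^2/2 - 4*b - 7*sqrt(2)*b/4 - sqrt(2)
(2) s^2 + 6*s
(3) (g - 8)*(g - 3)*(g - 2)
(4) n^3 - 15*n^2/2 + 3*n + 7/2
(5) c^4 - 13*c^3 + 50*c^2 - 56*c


(1) = (b - 4)*(b + 1/2)*(b + sqrt(2)/2)*(sqrt(2)*b + 1)
(2) = s*(s + 6)
(3) = g^3 - 13*g^2 + 46*g - 48
(4) = (n - 7)*(n - 1)*(n + 1/2)
(5) = c*(c - 7)*(c - 4)*(c - 2)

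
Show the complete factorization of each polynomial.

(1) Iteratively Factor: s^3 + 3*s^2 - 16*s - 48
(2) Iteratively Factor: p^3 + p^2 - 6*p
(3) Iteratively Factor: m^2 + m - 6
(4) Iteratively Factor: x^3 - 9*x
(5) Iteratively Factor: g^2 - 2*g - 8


(1) = (s + 3)*(s^2 - 16) = (s + 3)*(s + 4)*(s - 4)
(2) = (p + 3)*(p^2 - 2*p) = p*(p + 3)*(p - 2)
(3) = (m + 3)*(m - 2)
(4) = (x - 3)*(x^2 + 3*x) = x*(x - 3)*(x + 3)
(5) = (g + 2)*(g - 4)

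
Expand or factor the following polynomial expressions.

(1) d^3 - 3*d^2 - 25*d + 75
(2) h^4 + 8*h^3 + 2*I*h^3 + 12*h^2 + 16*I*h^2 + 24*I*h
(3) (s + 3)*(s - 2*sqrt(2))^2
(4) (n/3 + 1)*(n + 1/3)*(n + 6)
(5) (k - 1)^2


(1) = (d - 5)*(d - 3)*(d + 5)
(2) = h*(h + 2)*(h + 6)*(h + 2*I)
(3) = s^3 - 4*sqrt(2)*s^2 + 3*s^2 - 12*sqrt(2)*s + 8*s + 24
(4) = n^3/3 + 28*n^2/9 + 7*n + 2
(5) = k^2 - 2*k + 1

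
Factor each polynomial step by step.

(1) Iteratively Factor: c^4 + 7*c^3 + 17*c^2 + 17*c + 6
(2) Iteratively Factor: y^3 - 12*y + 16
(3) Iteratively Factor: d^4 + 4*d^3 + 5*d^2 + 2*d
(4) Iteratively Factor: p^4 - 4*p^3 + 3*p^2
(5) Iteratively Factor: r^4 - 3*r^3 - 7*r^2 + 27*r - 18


(1) = (c + 2)*(c^3 + 5*c^2 + 7*c + 3) = (c + 2)*(c + 3)*(c^2 + 2*c + 1) = (c + 1)*(c + 2)*(c + 3)*(c + 1)
(2) = (y - 2)*(y^2 + 2*y - 8) = (y - 2)^2*(y + 4)
(3) = (d + 1)*(d^3 + 3*d^2 + 2*d) = (d + 1)*(d + 2)*(d^2 + d) = d*(d + 1)*(d + 2)*(d + 1)
(4) = (p)*(p^3 - 4*p^2 + 3*p) = p*(p - 3)*(p^2 - p) = p^2*(p - 3)*(p - 1)
(5) = (r - 2)*(r^3 - r^2 - 9*r + 9) = (r - 2)*(r + 3)*(r^2 - 4*r + 3) = (r - 2)*(r - 1)*(r + 3)*(r - 3)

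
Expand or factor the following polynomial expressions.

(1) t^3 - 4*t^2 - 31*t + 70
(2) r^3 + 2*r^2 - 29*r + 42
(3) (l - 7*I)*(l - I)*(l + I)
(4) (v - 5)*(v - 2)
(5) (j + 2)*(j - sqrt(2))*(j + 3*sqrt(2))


(1) = (t - 7)*(t - 2)*(t + 5)
(2) = (r - 3)*(r - 2)*(r + 7)
(3) = l^3 - 7*I*l^2 + l - 7*I
(4) = v^2 - 7*v + 10
(5) = j^3 + 2*j^2 + 2*sqrt(2)*j^2 - 6*j + 4*sqrt(2)*j - 12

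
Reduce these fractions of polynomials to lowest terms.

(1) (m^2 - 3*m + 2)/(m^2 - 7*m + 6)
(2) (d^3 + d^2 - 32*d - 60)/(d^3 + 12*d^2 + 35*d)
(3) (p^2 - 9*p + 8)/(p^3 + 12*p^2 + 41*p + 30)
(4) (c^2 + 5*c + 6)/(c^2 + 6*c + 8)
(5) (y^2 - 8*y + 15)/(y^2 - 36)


(1) = (m - 2)/(m - 6)
(2) = (d^2 - 4*d - 12)/(d^2 + 7*d)
(3) = (p^2 - 9*p + 8)/(p^3 + 12*p^2 + 41*p + 30)
(4) = (c + 3)/(c + 4)
(5) = (y^2 - 8*y + 15)/(y^2 - 36)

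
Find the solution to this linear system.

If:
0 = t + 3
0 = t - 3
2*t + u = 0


Then:
No Solution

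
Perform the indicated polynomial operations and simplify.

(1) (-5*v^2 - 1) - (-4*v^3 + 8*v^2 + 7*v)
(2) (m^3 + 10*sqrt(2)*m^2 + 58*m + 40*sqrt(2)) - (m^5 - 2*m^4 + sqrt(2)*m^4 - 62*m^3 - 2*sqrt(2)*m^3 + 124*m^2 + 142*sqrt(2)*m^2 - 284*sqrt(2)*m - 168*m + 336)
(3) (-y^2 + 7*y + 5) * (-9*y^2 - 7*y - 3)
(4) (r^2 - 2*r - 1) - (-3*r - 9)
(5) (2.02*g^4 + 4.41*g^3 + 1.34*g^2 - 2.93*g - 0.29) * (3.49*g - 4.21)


(1) = 4*v^3 - 13*v^2 - 7*v - 1
(2) = -m^5 - sqrt(2)*m^4 + 2*m^4 + 2*sqrt(2)*m^3 + 63*m^3 - 132*sqrt(2)*m^2 - 124*m^2 + 226*m + 284*sqrt(2)*m - 336 + 40*sqrt(2)
(3) = 9*y^4 - 56*y^3 - 91*y^2 - 56*y - 15
(4) = r^2 + r + 8
(5) = 7.0498*g^5 + 6.8867*g^4 - 13.8895*g^3 - 15.8671*g^2 + 11.3232*g + 1.2209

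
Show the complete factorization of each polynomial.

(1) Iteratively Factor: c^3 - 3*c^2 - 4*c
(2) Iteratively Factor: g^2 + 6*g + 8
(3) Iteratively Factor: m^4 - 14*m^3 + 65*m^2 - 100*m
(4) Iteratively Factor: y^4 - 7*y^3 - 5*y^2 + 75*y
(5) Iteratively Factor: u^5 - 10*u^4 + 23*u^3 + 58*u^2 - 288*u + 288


(1) = (c)*(c^2 - 3*c - 4) = c*(c + 1)*(c - 4)
(2) = (g + 2)*(g + 4)
(3) = (m - 5)*(m^3 - 9*m^2 + 20*m) = (m - 5)*(m - 4)*(m^2 - 5*m) = m*(m - 5)*(m - 4)*(m - 5)
(4) = (y - 5)*(y^3 - 2*y^2 - 15*y) = y*(y - 5)*(y^2 - 2*y - 15) = y*(y - 5)^2*(y + 3)
(5) = (u - 2)*(u^4 - 8*u^3 + 7*u^2 + 72*u - 144) = (u - 4)*(u - 2)*(u^3 - 4*u^2 - 9*u + 36) = (u - 4)*(u - 2)*(u + 3)*(u^2 - 7*u + 12) = (u - 4)^2*(u - 2)*(u + 3)*(u - 3)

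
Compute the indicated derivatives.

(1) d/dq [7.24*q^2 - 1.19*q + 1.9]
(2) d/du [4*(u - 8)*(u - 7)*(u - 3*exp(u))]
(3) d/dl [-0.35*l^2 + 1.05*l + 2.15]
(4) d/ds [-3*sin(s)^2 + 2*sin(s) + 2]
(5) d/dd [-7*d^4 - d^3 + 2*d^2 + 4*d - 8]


(1) = 14.48*q - 1.19
(2) = -12*u^2*exp(u) + 12*u^2 + 156*u*exp(u) - 120*u - 492*exp(u) + 224
(3) = 1.05 - 0.7*l
(4) = 2*(1 - 3*sin(s))*cos(s)
(5) = -28*d^3 - 3*d^2 + 4*d + 4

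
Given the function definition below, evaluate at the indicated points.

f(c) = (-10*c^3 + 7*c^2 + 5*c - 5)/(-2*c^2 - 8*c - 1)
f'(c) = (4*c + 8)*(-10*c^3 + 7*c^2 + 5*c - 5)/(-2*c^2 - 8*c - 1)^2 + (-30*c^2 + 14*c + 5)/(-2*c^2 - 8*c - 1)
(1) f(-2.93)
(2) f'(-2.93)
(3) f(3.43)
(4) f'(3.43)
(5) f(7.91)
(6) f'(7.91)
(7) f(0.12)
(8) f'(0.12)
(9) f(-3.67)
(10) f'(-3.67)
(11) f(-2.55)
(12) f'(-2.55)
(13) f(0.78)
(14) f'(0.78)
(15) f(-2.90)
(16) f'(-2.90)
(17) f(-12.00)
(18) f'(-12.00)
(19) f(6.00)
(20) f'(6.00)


(1) = 55.40
(2) = -94.81
(3) = 5.95
(4) = 3.29
(5) = 23.63
(6) = 4.35
(7) = 2.17
(8) = -12.40
(9) = 397.44
(10) = -2183.49
(11) = 30.27
(12) = -45.72
(13) = 0.19
(14) = 0.03
(15) = 52.65
(16) = -88.74
(17) = -94.42
(18) = 3.66
(19) = 15.56
(20) = 4.07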